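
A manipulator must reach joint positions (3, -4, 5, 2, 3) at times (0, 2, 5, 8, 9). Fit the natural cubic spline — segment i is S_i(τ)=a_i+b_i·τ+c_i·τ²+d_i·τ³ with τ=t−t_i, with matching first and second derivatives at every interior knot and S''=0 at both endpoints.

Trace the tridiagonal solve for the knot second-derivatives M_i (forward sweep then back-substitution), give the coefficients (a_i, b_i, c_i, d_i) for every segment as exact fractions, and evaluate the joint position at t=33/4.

Δ: Δ0=-7/2, Δ1=3, Δ2=-1, Δ3=1
row 1: diag=10, rhs=39; c'=3/10, d'=39/10
row 2: denom=12−3·3/10=111/10; d'=(-24−3·39/10)/(111/10)=-119/37
row 3: denom=8−3·10/37=266/37; d'=(12−3·-119/37)/(266/37)=801/266
back: M3=801/266
back: M2=-119/37−10/37·801/266=-536/133
back: M1=39/10−3/10·-536/133=1359/266
M: M0=0, M1=1359/266, M2=-536/133, M3=801/266, M4=0
seg 0: a=3, c=M0/2=0, d=(M1−M0)/(6·2)=453/1064, b=Δ0−h0·(2M0+M1)/6=-692/133
seg 1: a=-4, c=M1/2=1359/532, d=(M2−M1)/(6·3)=-2431/4788, b=Δ1−h1·(2M1+M2)/6=-25/266
seg 2: a=5, c=M2/2=-268/133, d=(M3−M2)/(6·3)=1873/4788, b=Δ2−h2·(2M2+M3)/6=811/532
seg 3: a=2, c=M3/2=801/532, d=(M4−M3)/(6·1)=-267/532, b=Δ3−h3·(2M3+M4)/6=-1/266
t_q=33/4 → seg 3, τ=1/4; S=2+-1/266·τ+801/532·τ²+-267/532·τ³=10143/4864

  seg 0: a=3 b=-692/133 c=0 d=453/1064
  seg 1: a=-4 b=-25/266 c=1359/532 d=-2431/4788
  seg 2: a=5 b=811/532 c=-268/133 d=1873/4788
  seg 3: a=2 b=-1/266 c=801/532 d=-267/532
S(33/4) = 10143/4864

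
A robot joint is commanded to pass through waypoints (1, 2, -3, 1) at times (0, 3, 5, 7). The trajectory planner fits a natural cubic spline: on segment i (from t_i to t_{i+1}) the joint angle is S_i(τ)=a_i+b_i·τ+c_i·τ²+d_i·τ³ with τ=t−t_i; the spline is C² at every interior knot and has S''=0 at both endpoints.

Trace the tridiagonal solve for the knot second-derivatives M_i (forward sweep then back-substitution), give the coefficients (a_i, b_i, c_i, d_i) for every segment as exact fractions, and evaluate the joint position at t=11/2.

Δ: Δ0=1/3, Δ1=-5/2, Δ2=2
row 1: diag=10, rhs=-17; c'=1/5, d'=-17/10
row 2: denom=8−2·1/5=38/5; d'=(27−2·-17/10)/(38/5)=4
back: M2=4
back: M1=-17/10−1/5·4=-5/2
M: M0=0, M1=-5/2, M2=4, M3=0
seg 0: a=1, c=M0/2=0, d=(M1−M0)/(6·3)=-5/36, b=Δ0−h0·(2M0+M1)/6=19/12
seg 1: a=2, c=M1/2=-5/4, d=(M2−M1)/(6·2)=13/24, b=Δ1−h1·(2M1+M2)/6=-13/6
seg 2: a=-3, c=M2/2=2, d=(M3−M2)/(6·2)=-1/3, b=Δ2−h2·(2M2+M3)/6=-2/3
t_q=11/2 → seg 2, τ=1/2; S=-3+-2/3·τ+2·τ²+-1/3·τ³=-23/8

  seg 0: a=1 b=19/12 c=0 d=-5/36
  seg 1: a=2 b=-13/6 c=-5/4 d=13/24
  seg 2: a=-3 b=-2/3 c=2 d=-1/3
S(11/2) = -23/8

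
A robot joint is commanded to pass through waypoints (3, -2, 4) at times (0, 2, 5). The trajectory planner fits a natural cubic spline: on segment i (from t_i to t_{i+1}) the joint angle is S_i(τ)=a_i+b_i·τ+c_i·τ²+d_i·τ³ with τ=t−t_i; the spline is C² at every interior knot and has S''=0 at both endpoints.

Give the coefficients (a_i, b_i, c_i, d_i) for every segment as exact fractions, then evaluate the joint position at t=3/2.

  seg 0: a=3 b=-17/5 c=0 d=9/40
  seg 1: a=-2 b=-7/10 c=27/20 d=-3/20
S(3/2) = -429/320

Δ: Δ0=-5/2, Δ1=2
row 1: diag=10, rhs=27; c'=3/10, d'=27/10
back: M1=27/10
M: M0=0, M1=27/10, M2=0
seg 0: a=3, c=M0/2=0, d=(M1−M0)/(6·2)=9/40, b=Δ0−h0·(2M0+M1)/6=-17/5
seg 1: a=-2, c=M1/2=27/20, d=(M2−M1)/(6·3)=-3/20, b=Δ1−h1·(2M1+M2)/6=-7/10
t_q=3/2 → seg 0, τ=3/2; S=3+-17/5·τ+0·τ²+9/40·τ³=-429/320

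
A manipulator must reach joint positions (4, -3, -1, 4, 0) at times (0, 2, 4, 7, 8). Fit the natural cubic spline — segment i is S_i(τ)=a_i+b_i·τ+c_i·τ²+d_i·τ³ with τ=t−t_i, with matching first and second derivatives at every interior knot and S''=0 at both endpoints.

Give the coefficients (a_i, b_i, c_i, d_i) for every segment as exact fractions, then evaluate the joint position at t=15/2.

Δ: Δ0=-7/2, Δ1=1, Δ2=5/3, Δ3=-4
row 1: diag=8, rhs=27; c'=1/4, d'=27/8
row 2: denom=10−2·1/4=19/2; d'=(4−2·27/8)/(19/2)=-11/38
row 3: denom=8−3·6/19=134/19; d'=(-34−3·-11/38)/(134/19)=-1259/268
back: M3=-1259/268
back: M2=-11/38−6/19·-1259/268=80/67
back: M1=27/8−1/4·80/67=1649/536
M: M0=0, M1=1649/536, M2=80/67, M3=-1259/268, M4=0
seg 0: a=4, c=M0/2=0, d=(M1−M0)/(6·2)=1649/6432, b=Δ0−h0·(2M0+M1)/6=-7277/1608
seg 1: a=-3, c=M1/2=1649/1072, d=(M2−M1)/(6·2)=-1009/6432, b=Δ1−h1·(2M1+M2)/6=-1165/804
seg 2: a=-1, c=M2/2=40/67, d=(M3−M2)/(6·3)=-1579/4824, b=Δ2−h2·(2M2+M3)/6=4537/1608
seg 3: a=4, c=M3/2=-1259/536, d=(M4−M3)/(6·1)=1259/1608, b=Δ3−h3·(2M3+M4)/6=-1957/804
t_q=15/2 → seg 3, τ=1/2; S=4+-1957/804·τ+-1259/536·τ²+1259/1608·τ³=9835/4288

  seg 0: a=4 b=-7277/1608 c=0 d=1649/6432
  seg 1: a=-3 b=-1165/804 c=1649/1072 d=-1009/6432
  seg 2: a=-1 b=4537/1608 c=40/67 d=-1579/4824
  seg 3: a=4 b=-1957/804 c=-1259/536 d=1259/1608
S(15/2) = 9835/4288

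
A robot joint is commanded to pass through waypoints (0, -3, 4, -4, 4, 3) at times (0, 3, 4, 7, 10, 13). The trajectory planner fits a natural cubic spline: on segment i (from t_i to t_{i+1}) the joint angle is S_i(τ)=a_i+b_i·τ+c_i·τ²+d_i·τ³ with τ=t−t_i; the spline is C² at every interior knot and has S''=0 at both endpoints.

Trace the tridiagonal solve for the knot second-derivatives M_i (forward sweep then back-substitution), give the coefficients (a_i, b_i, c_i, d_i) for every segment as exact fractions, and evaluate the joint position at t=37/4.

Δ: Δ0=-1, Δ1=7, Δ2=-8/3, Δ3=8/3, Δ4=-1/3
row 1: diag=8, rhs=48; c'=1/8, d'=6
row 2: denom=8−1·1/8=63/8; d'=(-58−1·6)/(63/8)=-512/63
row 3: denom=12−3·8/21=76/7; d'=(32−3·-512/63)/(76/7)=296/57
row 4: denom=12−3·21/76=849/76; d'=(-18−3·296/57)/(849/76)=-2552/849
back: M4=-2552/849
back: M3=296/57−21/76·-2552/849=5114/849
back: M2=-512/63−8/21·5114/849=-8848/849
back: M1=6−1/8·-8848/849=6200/849
M: M0=0, M1=6200/849, M2=-8848/849, M3=5114/849, M4=-2552/849, M5=0
seg 0: a=0, c=M0/2=0, d=(M1−M0)/(6·3)=3100/7641, b=Δ0−h0·(2M0+M1)/6=-3949/849
seg 1: a=-3, c=M1/2=3100/849, d=(M2−M1)/(6·1)=-836/283, b=Δ1−h1·(2M1+M2)/6=5351/849
seg 2: a=4, c=M2/2=-4424/849, d=(M3−M2)/(6·3)=2327/2547, b=Δ2−h2·(2M2+M3)/6=4027/849
seg 3: a=-4, c=M3/2=2557/849, d=(M4−M3)/(6·3)=-3833/7641, b=Δ3−h3·(2M3+M4)/6=-1574/849
seg 4: a=4, c=M4/2=-1276/849, d=(M5−M4)/(6·3)=1276/7641, b=Δ4−h4·(2M4+M5)/6=2269/849
t_q=37/4 → seg 3, τ=9/4; S=-4+-1574/849·τ+2557/849·τ²+-3833/7641·τ³=24665/18112

  seg 0: a=0 b=-3949/849 c=0 d=3100/7641
  seg 1: a=-3 b=5351/849 c=3100/849 d=-836/283
  seg 2: a=4 b=4027/849 c=-4424/849 d=2327/2547
  seg 3: a=-4 b=-1574/849 c=2557/849 d=-3833/7641
  seg 4: a=4 b=2269/849 c=-1276/849 d=1276/7641
S(37/4) = 24665/18112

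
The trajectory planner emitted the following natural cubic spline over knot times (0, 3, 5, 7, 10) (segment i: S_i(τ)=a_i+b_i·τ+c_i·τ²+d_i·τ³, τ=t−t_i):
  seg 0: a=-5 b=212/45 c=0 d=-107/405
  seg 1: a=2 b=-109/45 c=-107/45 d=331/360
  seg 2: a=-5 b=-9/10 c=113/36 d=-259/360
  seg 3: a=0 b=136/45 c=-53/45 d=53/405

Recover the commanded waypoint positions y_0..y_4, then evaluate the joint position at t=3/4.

y_0 = S_0(0) = a_0 = -5
y_1 = S_1(0) = a_1 = 2
y_2 = S_2(0) = a_2 = -5
y_3 = S_3(0) = a_3 = 0
y_4 = S_3(3) = 2
t_q=3/4 is in segment 0 (τ=3/4); S_0(τ)=-101/64

y_0=-5 y_1=2 y_2=-5 y_3=0 y_4=2
S(3/4) = -101/64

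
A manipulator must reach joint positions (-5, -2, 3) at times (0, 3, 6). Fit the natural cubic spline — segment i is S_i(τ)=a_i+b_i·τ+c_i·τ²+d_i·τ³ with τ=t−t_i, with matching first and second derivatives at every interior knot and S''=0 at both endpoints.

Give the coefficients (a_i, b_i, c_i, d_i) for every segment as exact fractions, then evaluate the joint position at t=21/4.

  seg 0: a=-5 b=5/6 c=0 d=1/54
  seg 1: a=-2 b=4/3 c=1/6 d=-1/54
S(21/4) = 209/128

Δ: Δ0=1, Δ1=5/3
row 1: diag=12, rhs=4; c'=1/4, d'=1/3
back: M1=1/3
M: M0=0, M1=1/3, M2=0
seg 0: a=-5, c=M0/2=0, d=(M1−M0)/(6·3)=1/54, b=Δ0−h0·(2M0+M1)/6=5/6
seg 1: a=-2, c=M1/2=1/6, d=(M2−M1)/(6·3)=-1/54, b=Δ1−h1·(2M1+M2)/6=4/3
t_q=21/4 → seg 1, τ=9/4; S=-2+4/3·τ+1/6·τ²+-1/54·τ³=209/128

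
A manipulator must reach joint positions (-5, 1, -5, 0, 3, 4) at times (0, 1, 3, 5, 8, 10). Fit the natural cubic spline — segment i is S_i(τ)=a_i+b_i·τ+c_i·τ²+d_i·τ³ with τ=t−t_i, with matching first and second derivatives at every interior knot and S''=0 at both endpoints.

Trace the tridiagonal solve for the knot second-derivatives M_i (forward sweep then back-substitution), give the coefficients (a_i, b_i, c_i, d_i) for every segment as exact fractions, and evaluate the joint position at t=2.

Δ: Δ0=6, Δ1=-3, Δ2=5/2, Δ3=1, Δ4=1/2
row 1: diag=6, rhs=-54; c'=1/3, d'=-9
row 2: denom=8−2·1/3=22/3; d'=(33−2·-9)/(22/3)=153/22
row 3: denom=10−2·3/11=104/11; d'=(-9−2·153/22)/(104/11)=-63/26
row 4: denom=10−3·33/104=941/104; d'=(-3−3·-63/26)/(941/104)=444/941
back: M4=444/941
back: M3=-63/26−33/104·444/941=-2421/941
back: M2=153/22−3/11·-2421/941=14409/1882
back: M1=-9−1/3·14409/1882=-21741/1882
M: M0=0, M1=-21741/1882, M2=14409/1882, M3=-2421/941, M4=444/941, M5=0
seg 0: a=-5, c=M0/2=0, d=(M1−M0)/(6·1)=-7247/3764, b=Δ0−h0·(2M0+M1)/6=29831/3764
seg 1: a=1, c=M1/2=-21741/3764, d=(M2−M1)/(6·2)=6025/3764, b=Δ1−h1·(2M1+M2)/6=4045/1882
seg 2: a=-5, c=M2/2=14409/3764, d=(M3−M2)/(6·2)=-6417/7528, b=Δ2−h2·(2M2+M3)/6=-3287/1882
seg 3: a=0, c=M3/2=-2421/1882, d=(M4−M3)/(6·3)=955/5646, b=Δ3−h3·(2M3+M4)/6=3140/941
seg 4: a=3, c=M4/2=222/941, d=(M5−M4)/(6·2)=-37/941, b=Δ4−h4·(2M4+M5)/6=349/1882
t_q=2 → seg 1, τ=1; S=1+4045/1882·τ+-21741/3764·τ²+6025/3764·τ³=-1931/1882

  seg 0: a=-5 b=29831/3764 c=0 d=-7247/3764
  seg 1: a=1 b=4045/1882 c=-21741/3764 d=6025/3764
  seg 2: a=-5 b=-3287/1882 c=14409/3764 d=-6417/7528
  seg 3: a=0 b=3140/941 c=-2421/1882 d=955/5646
  seg 4: a=3 b=349/1882 c=222/941 d=-37/941
S(2) = -1931/1882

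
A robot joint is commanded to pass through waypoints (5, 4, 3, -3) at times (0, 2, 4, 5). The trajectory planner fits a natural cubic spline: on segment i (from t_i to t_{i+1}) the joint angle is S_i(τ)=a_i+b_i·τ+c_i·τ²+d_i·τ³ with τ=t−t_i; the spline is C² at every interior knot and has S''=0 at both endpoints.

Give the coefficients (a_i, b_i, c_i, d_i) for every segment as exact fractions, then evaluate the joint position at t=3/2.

Δ: Δ0=-1/2, Δ1=-1/2, Δ2=-6
row 1: diag=8, rhs=0; c'=1/4, d'=0
row 2: denom=6−2·1/4=11/2; d'=(-33−2·0)/(11/2)=-6
back: M2=-6
back: M1=0−1/4·-6=3/2
M: M0=0, M1=3/2, M2=-6, M3=0
seg 0: a=5, c=M0/2=0, d=(M1−M0)/(6·2)=1/8, b=Δ0−h0·(2M0+M1)/6=-1
seg 1: a=4, c=M1/2=3/4, d=(M2−M1)/(6·2)=-5/8, b=Δ1−h1·(2M1+M2)/6=1/2
seg 2: a=3, c=M2/2=-3, d=(M3−M2)/(6·1)=1, b=Δ2−h2·(2M2+M3)/6=-4
t_q=3/2 → seg 0, τ=3/2; S=5+-1·τ+0·τ²+1/8·τ³=251/64

  seg 0: a=5 b=-1 c=0 d=1/8
  seg 1: a=4 b=1/2 c=3/4 d=-5/8
  seg 2: a=3 b=-4 c=-3 d=1
S(3/2) = 251/64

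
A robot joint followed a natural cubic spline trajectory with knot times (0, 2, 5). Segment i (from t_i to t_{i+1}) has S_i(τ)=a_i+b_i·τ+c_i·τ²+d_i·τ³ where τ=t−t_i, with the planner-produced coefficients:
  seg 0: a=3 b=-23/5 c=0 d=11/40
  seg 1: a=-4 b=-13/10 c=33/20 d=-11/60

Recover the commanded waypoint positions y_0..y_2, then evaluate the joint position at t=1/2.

y_0=3 y_1=-4 y_2=2
S(1/2) = 47/64

y_0 = S_0(0) = a_0 = 3
y_1 = S_1(0) = a_1 = -4
y_2 = S_1(3) = 2
t_q=1/2 is in segment 0 (τ=1/2); S_0(τ)=47/64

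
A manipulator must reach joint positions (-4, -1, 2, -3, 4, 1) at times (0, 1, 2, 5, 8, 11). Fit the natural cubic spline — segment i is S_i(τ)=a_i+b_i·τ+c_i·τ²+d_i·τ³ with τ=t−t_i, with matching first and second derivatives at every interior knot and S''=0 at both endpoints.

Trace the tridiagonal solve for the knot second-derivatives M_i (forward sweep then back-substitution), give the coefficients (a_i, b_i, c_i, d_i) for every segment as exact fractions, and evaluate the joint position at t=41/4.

  seg 0: a=-4 b=3485/1251 c=0 d=268/1251
  seg 1: a=-1 b=4289/1251 c=268/417 d=-1340/1251
  seg 2: a=2 b=1877/1251 c=-1072/417 d=5686/11259
  seg 3: a=-3 b=-361/1251 c=2470/1251 d=-4130/11259
  seg 4: a=4 b=2069/1251 c=-1660/1251 d=1660/11259
S(41/4) = 5967/2224

Δ: Δ0=3, Δ1=3, Δ2=-5/3, Δ3=7/3, Δ4=-1
row 1: diag=4, rhs=0; c'=1/4, d'=0
row 2: denom=8−1·1/4=31/4; d'=(-28−1·0)/(31/4)=-112/31
row 3: denom=12−3·12/31=336/31; d'=(24−3·-112/31)/(336/31)=45/14
row 4: denom=12−3·31/112=1251/112; d'=(-20−3·45/14)/(1251/112)=-3320/1251
back: M4=-3320/1251
back: M3=45/14−31/112·-3320/1251=4940/1251
back: M2=-112/31−12/31·4940/1251=-2144/417
back: M1=0−1/4·-2144/417=536/417
M: M0=0, M1=536/417, M2=-2144/417, M3=4940/1251, M4=-3320/1251, M5=0
seg 0: a=-4, c=M0/2=0, d=(M1−M0)/(6·1)=268/1251, b=Δ0−h0·(2M0+M1)/6=3485/1251
seg 1: a=-1, c=M1/2=268/417, d=(M2−M1)/(6·1)=-1340/1251, b=Δ1−h1·(2M1+M2)/6=4289/1251
seg 2: a=2, c=M2/2=-1072/417, d=(M3−M2)/(6·3)=5686/11259, b=Δ2−h2·(2M2+M3)/6=1877/1251
seg 3: a=-3, c=M3/2=2470/1251, d=(M4−M3)/(6·3)=-4130/11259, b=Δ3−h3·(2M3+M4)/6=-361/1251
seg 4: a=4, c=M4/2=-1660/1251, d=(M5−M4)/(6·3)=1660/11259, b=Δ4−h4·(2M4+M5)/6=2069/1251
t_q=41/4 → seg 4, τ=9/4; S=4+2069/1251·τ+-1660/1251·τ²+1660/11259·τ³=5967/2224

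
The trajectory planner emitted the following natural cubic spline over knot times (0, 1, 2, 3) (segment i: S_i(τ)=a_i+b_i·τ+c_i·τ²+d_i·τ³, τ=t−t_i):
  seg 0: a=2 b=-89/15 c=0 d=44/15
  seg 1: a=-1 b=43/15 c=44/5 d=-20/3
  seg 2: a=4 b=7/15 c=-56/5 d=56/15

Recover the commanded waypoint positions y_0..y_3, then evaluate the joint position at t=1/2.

y_0=2 y_1=-1 y_2=4 y_3=-3
S(1/2) = -3/5

y_0 = S_0(0) = a_0 = 2
y_1 = S_1(0) = a_1 = -1
y_2 = S_2(0) = a_2 = 4
y_3 = S_2(1) = -3
t_q=1/2 is in segment 0 (τ=1/2); S_0(τ)=-3/5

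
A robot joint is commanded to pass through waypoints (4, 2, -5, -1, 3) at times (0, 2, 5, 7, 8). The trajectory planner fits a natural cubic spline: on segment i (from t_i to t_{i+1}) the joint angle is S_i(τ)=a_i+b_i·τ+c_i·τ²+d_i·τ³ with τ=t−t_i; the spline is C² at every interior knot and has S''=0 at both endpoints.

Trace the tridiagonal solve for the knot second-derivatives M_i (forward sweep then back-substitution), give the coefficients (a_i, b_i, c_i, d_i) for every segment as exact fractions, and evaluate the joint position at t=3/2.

Δ: Δ0=-1, Δ1=-7/3, Δ2=2, Δ3=4
row 1: diag=10, rhs=-8; c'=3/10, d'=-4/5
row 2: denom=10−3·3/10=91/10; d'=(26−3·-4/5)/(91/10)=284/91
row 3: denom=6−2·20/91=506/91; d'=(12−2·284/91)/(506/91)=262/253
back: M3=262/253
back: M2=284/91−20/91·262/253=732/253
back: M1=-4/5−3/10·732/253=-422/253
M: M0=0, M1=-422/253, M2=732/253, M3=262/253, M4=0
seg 0: a=4, c=M0/2=0, d=(M1−M0)/(6·2)=-211/1518, b=Δ0−h0·(2M0+M1)/6=-337/759
seg 1: a=2, c=M1/2=-211/253, d=(M2−M1)/(6·3)=577/2277, b=Δ1−h1·(2M1+M2)/6=-1603/759
seg 2: a=-5, c=M2/2=366/253, d=(M3−M2)/(6·2)=-235/1518, b=Δ2−h2·(2M2+M3)/6=-208/759
seg 3: a=-1, c=M3/2=131/253, d=(M4−M3)/(6·1)=-131/759, b=Δ3−h3·(2M3+M4)/6=2774/759
t_q=3/2 → seg 0, τ=3/2; S=4+-337/759·τ+0·τ²+-211/1518·τ³=11597/4048

  seg 0: a=4 b=-337/759 c=0 d=-211/1518
  seg 1: a=2 b=-1603/759 c=-211/253 d=577/2277
  seg 2: a=-5 b=-208/759 c=366/253 d=-235/1518
  seg 3: a=-1 b=2774/759 c=131/253 d=-131/759
S(3/2) = 11597/4048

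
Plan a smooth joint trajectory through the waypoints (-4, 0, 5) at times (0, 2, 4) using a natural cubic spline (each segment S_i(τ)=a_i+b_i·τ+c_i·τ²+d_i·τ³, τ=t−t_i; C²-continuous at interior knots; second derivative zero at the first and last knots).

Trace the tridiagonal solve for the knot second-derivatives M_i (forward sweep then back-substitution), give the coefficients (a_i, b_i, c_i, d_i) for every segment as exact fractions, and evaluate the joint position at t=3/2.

Δ: Δ0=2, Δ1=5/2
row 1: diag=8, rhs=3; c'=1/4, d'=3/8
back: M1=3/8
M: M0=0, M1=3/8, M2=0
seg 0: a=-4, c=M0/2=0, d=(M1−M0)/(6·2)=1/32, b=Δ0−h0·(2M0+M1)/6=15/8
seg 1: a=0, c=M1/2=3/16, d=(M2−M1)/(6·2)=-1/32, b=Δ1−h1·(2M1+M2)/6=9/4
t_q=3/2 → seg 0, τ=3/2; S=-4+15/8·τ+0·τ²+1/32·τ³=-277/256

  seg 0: a=-4 b=15/8 c=0 d=1/32
  seg 1: a=0 b=9/4 c=3/16 d=-1/32
S(3/2) = -277/256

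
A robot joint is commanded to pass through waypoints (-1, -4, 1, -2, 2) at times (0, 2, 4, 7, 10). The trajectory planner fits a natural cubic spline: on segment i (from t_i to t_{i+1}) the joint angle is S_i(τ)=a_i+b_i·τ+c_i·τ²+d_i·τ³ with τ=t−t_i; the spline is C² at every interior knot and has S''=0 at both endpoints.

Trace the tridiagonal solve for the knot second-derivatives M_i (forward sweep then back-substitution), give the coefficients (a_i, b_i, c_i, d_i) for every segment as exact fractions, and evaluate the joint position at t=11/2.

Δ: Δ0=-3/2, Δ1=5/2, Δ2=-1, Δ3=4/3
row 1: diag=8, rhs=24; c'=1/4, d'=3
row 2: denom=10−2·1/4=19/2; d'=(-21−2·3)/(19/2)=-54/19
row 3: denom=12−3·6/19=210/19; d'=(14−3·-54/19)/(210/19)=214/105
back: M3=214/105
back: M2=-54/19−6/19·214/105=-122/35
back: M1=3−1/4·-122/35=271/70
M: M0=0, M1=271/70, M2=-122/35, M3=214/105, M4=0
seg 0: a=-1, c=M0/2=0, d=(M1−M0)/(6·2)=271/840, b=Δ0−h0·(2M0+M1)/6=-293/105
seg 1: a=-4, c=M1/2=271/140, d=(M2−M1)/(6·2)=-103/168, b=Δ1−h1·(2M1+M2)/6=227/210
seg 2: a=1, c=M2/2=-61/35, d=(M3−M2)/(6·3)=58/189, b=Δ2−h2·(2M2+M3)/6=22/15
seg 3: a=-2, c=M3/2=107/105, d=(M4−M3)/(6·3)=-107/945, b=Δ3−h3·(2M3+M4)/6=-74/105
t_q=11/2 → seg 2, τ=3/2; S=1+22/15·τ+-61/35·τ²+58/189·τ³=11/35

  seg 0: a=-1 b=-293/105 c=0 d=271/840
  seg 1: a=-4 b=227/210 c=271/140 d=-103/168
  seg 2: a=1 b=22/15 c=-61/35 d=58/189
  seg 3: a=-2 b=-74/105 c=107/105 d=-107/945
S(11/2) = 11/35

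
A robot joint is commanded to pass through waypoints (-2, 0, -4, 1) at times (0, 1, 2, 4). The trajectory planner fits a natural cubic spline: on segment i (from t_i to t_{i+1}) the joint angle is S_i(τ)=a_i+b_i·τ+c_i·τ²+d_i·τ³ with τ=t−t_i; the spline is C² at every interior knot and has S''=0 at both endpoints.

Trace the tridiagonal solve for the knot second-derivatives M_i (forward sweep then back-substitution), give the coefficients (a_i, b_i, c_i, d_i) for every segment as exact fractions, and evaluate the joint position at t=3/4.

Δ: Δ0=2, Δ1=-4, Δ2=5/2
row 1: diag=4, rhs=-36; c'=1/4, d'=-9
row 2: denom=6−1·1/4=23/4; d'=(39−1·-9)/(23/4)=192/23
back: M2=192/23
back: M1=-9−1/4·192/23=-255/23
M: M0=0, M1=-255/23, M2=192/23, M3=0
seg 0: a=-2, c=M0/2=0, d=(M1−M0)/(6·1)=-85/46, b=Δ0−h0·(2M0+M1)/6=177/46
seg 1: a=0, c=M1/2=-255/46, d=(M2−M1)/(6·1)=149/46, b=Δ1−h1·(2M1+M2)/6=-39/23
seg 2: a=-4, c=M2/2=96/23, d=(M3−M2)/(6·2)=-16/23, b=Δ2−h2·(2M2+M3)/6=-141/46
t_q=3/4 → seg 0, τ=3/4; S=-2+177/46·τ+0·τ²+-85/46·τ³=313/2944

  seg 0: a=-2 b=177/46 c=0 d=-85/46
  seg 1: a=0 b=-39/23 c=-255/46 d=149/46
  seg 2: a=-4 b=-141/46 c=96/23 d=-16/23
S(3/4) = 313/2944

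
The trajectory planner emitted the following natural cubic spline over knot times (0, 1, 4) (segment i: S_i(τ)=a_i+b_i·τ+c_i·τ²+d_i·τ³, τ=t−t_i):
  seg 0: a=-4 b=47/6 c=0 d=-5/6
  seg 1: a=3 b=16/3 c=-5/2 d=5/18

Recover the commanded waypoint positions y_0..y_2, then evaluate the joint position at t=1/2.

y_0 = S_0(0) = a_0 = -4
y_1 = S_1(0) = a_1 = 3
y_2 = S_1(3) = 4
t_q=1/2 is in segment 0 (τ=1/2); S_0(τ)=-3/16

y_0=-4 y_1=3 y_2=4
S(1/2) = -3/16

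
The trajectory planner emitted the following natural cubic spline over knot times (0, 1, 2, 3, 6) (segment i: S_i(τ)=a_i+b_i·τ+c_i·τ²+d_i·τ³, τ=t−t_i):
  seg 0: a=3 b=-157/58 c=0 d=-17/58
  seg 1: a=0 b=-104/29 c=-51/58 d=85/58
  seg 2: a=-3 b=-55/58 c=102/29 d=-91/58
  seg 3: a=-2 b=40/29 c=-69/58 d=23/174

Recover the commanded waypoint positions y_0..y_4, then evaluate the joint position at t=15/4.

y_0 = S_0(0) = a_0 = 3
y_1 = S_1(0) = a_1 = 0
y_2 = S_2(0) = a_2 = -3
y_3 = S_3(0) = a_3 = -2
y_4 = S_3(3) = -5
t_q=15/4 is in segment 3 (τ=3/4); S_3(τ)=-5861/3712

y_0=3 y_1=0 y_2=-3 y_3=-2 y_4=-5
S(15/4) = -5861/3712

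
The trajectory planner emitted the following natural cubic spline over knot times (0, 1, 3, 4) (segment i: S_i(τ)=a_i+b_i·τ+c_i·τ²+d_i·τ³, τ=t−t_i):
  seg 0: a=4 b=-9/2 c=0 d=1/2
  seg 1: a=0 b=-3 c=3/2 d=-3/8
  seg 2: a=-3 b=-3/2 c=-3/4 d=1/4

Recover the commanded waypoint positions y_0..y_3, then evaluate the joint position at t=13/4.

y_0=4 y_1=0 y_2=-3 y_3=-5
S(13/4) = -875/256

y_0 = S_0(0) = a_0 = 4
y_1 = S_1(0) = a_1 = 0
y_2 = S_2(0) = a_2 = -3
y_3 = S_2(1) = -5
t_q=13/4 is in segment 2 (τ=1/4); S_2(τ)=-875/256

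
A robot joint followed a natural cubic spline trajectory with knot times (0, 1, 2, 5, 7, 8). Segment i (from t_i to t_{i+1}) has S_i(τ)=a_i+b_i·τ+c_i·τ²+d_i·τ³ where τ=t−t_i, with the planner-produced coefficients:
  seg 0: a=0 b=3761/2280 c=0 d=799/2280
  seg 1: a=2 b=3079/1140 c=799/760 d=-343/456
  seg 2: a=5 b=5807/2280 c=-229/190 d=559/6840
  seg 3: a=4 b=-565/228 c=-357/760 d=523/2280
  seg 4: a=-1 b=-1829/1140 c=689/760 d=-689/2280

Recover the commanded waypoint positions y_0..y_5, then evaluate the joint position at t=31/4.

y_0 = S_0(0) = a_0 = 0
y_1 = S_1(0) = a_1 = 2
y_2 = S_2(0) = a_2 = 5
y_3 = S_3(0) = a_3 = 4
y_4 = S_4(0) = a_4 = -1
y_5 = S_4(1) = -2
t_q=31/4 is in segment 4 (τ=3/4); S_4(τ)=-17713/9728

y_0=0 y_1=2 y_2=5 y_3=4 y_4=-1 y_5=-2
S(31/4) = -17713/9728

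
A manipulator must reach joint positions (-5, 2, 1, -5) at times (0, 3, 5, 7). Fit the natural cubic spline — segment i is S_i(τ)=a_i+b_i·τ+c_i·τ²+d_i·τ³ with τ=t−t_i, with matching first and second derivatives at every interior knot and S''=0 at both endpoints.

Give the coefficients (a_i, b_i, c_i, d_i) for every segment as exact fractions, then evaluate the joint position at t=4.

Δ: Δ0=7/3, Δ1=-1/2, Δ2=-3
row 1: diag=10, rhs=-17; c'=1/5, d'=-17/10
row 2: denom=8−2·1/5=38/5; d'=(-15−2·-17/10)/(38/5)=-29/19
back: M2=-29/19
back: M1=-17/10−1/5·-29/19=-53/38
M: M0=0, M1=-53/38, M2=-29/19, M3=0
seg 0: a=-5, c=M0/2=0, d=(M1−M0)/(6·3)=-53/684, b=Δ0−h0·(2M0+M1)/6=691/228
seg 1: a=2, c=M1/2=-53/76, d=(M2−M1)/(6·2)=-5/456, b=Δ1−h1·(2M1+M2)/6=107/114
seg 2: a=1, c=M2/2=-29/38, d=(M3−M2)/(6·2)=29/228, b=Δ2−h2·(2M2+M3)/6=-113/57
t_q=4 → seg 1, τ=1; S=2+107/114·τ+-53/76·τ²+-5/456·τ³=339/152

  seg 0: a=-5 b=691/228 c=0 d=-53/684
  seg 1: a=2 b=107/114 c=-53/76 d=-5/456
  seg 2: a=1 b=-113/57 c=-29/38 d=29/228
S(4) = 339/152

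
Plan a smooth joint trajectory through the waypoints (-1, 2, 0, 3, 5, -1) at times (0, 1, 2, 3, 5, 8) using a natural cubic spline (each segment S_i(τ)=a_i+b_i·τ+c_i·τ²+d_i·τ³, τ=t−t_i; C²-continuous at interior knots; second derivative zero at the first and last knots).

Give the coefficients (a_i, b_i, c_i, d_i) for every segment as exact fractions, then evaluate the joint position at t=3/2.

  seg 0: a=-1 b=941/200 c=0 d=-341/200
  seg 1: a=2 b=-41/100 c=-1023/200 d=141/40
  seg 2: a=0 b=-13/200 c=273/50 d=-479/200
  seg 3: a=3 b=367/100 c=-69/40 d=39/200
  seg 4: a=5 b=-89/100 c=-111/200 d=37/600
S(3/2) = 1531/1600

Δ: Δ0=3, Δ1=-2, Δ2=3, Δ3=1, Δ4=-2
row 1: diag=4, rhs=-30; c'=1/4, d'=-15/2
row 2: denom=4−1·1/4=15/4; d'=(30−1·-15/2)/(15/4)=10
row 3: denom=6−1·4/15=86/15; d'=(-12−1·10)/(86/15)=-165/43
row 4: denom=10−2·15/43=400/43; d'=(-18−2·-165/43)/(400/43)=-111/100
back: M4=-111/100
back: M3=-165/43−15/43·-111/100=-69/20
back: M2=10−4/15·-69/20=273/25
back: M1=-15/2−1/4·273/25=-1023/100
M: M0=0, M1=-1023/100, M2=273/25, M3=-69/20, M4=-111/100, M5=0
seg 0: a=-1, c=M0/2=0, d=(M1−M0)/(6·1)=-341/200, b=Δ0−h0·(2M0+M1)/6=941/200
seg 1: a=2, c=M1/2=-1023/200, d=(M2−M1)/(6·1)=141/40, b=Δ1−h1·(2M1+M2)/6=-41/100
seg 2: a=0, c=M2/2=273/50, d=(M3−M2)/(6·1)=-479/200, b=Δ2−h2·(2M2+M3)/6=-13/200
seg 3: a=3, c=M3/2=-69/40, d=(M4−M3)/(6·2)=39/200, b=Δ3−h3·(2M3+M4)/6=367/100
seg 4: a=5, c=M4/2=-111/200, d=(M5−M4)/(6·3)=37/600, b=Δ4−h4·(2M4+M5)/6=-89/100
t_q=3/2 → seg 1, τ=1/2; S=2+-41/100·τ+-1023/200·τ²+141/40·τ³=1531/1600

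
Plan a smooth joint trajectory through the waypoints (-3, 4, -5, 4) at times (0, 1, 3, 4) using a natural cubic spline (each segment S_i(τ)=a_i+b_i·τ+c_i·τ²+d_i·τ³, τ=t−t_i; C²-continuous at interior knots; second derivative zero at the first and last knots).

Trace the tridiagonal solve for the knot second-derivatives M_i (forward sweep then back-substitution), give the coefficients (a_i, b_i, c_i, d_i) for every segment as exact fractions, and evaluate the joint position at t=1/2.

Δ: Δ0=7, Δ1=-9/2, Δ2=9
row 1: diag=6, rhs=-69; c'=1/3, d'=-23/2
row 2: denom=6−2·1/3=16/3; d'=(81−2·-23/2)/(16/3)=39/2
back: M2=39/2
back: M1=-23/2−1/3·39/2=-18
M: M0=0, M1=-18, M2=39/2, M3=0
seg 0: a=-3, c=M0/2=0, d=(M1−M0)/(6·1)=-3, b=Δ0−h0·(2M0+M1)/6=10
seg 1: a=4, c=M1/2=-9, d=(M2−M1)/(6·2)=25/8, b=Δ1−h1·(2M1+M2)/6=1
seg 2: a=-5, c=M2/2=39/4, d=(M3−M2)/(6·1)=-13/4, b=Δ2−h2·(2M2+M3)/6=5/2
t_q=1/2 → seg 0, τ=1/2; S=-3+10·τ+0·τ²+-3·τ³=13/8

  seg 0: a=-3 b=10 c=0 d=-3
  seg 1: a=4 b=1 c=-9 d=25/8
  seg 2: a=-5 b=5/2 c=39/4 d=-13/4
S(1/2) = 13/8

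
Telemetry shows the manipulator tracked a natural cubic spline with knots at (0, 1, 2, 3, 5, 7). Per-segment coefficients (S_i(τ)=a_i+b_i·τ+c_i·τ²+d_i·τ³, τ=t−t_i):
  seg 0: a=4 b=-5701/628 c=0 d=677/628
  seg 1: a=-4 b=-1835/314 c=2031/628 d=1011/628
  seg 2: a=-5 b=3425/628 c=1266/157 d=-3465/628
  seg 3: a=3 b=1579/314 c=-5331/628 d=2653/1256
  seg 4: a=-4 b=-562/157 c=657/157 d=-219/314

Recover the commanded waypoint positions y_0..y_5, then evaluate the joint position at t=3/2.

y_0 = S_0(0) = a_0 = 4
y_1 = S_1(0) = a_1 = -4
y_2 = S_2(0) = a_2 = -5
y_3 = S_3(0) = a_3 = 3
y_4 = S_4(0) = a_4 = -4
y_5 = S_4(2) = 0
t_q=3/2 is in segment 1 (τ=1/2); S_1(τ)=-29703/5024

y_0=4 y_1=-4 y_2=-5 y_3=3 y_4=-4 y_5=0
S(3/2) = -29703/5024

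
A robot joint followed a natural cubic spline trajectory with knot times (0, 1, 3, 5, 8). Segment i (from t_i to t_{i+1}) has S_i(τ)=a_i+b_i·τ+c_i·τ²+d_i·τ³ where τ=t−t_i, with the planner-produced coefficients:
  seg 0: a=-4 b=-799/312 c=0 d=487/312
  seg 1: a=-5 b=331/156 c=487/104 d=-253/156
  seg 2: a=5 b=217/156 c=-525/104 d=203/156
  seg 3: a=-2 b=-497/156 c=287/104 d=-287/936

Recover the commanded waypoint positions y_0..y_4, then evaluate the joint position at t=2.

y_0=-4 y_1=-5 y_2=5 y_3=-2 y_4=5
S(2) = 19/104

y_0 = S_0(0) = a_0 = -4
y_1 = S_1(0) = a_1 = -5
y_2 = S_2(0) = a_2 = 5
y_3 = S_3(0) = a_3 = -2
y_4 = S_3(3) = 5
t_q=2 is in segment 1 (τ=1); S_1(τ)=19/104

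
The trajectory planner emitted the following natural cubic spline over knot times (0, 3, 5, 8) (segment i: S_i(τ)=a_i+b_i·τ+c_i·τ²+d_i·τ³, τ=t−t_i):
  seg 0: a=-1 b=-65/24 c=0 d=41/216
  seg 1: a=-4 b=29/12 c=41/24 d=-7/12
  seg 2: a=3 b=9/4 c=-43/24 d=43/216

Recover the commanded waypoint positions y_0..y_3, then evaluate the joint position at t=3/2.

y_0 = S_0(0) = a_0 = -1
y_1 = S_1(0) = a_1 = -4
y_2 = S_2(0) = a_2 = 3
y_3 = S_2(3) = -1
t_q=3/2 is in segment 0 (τ=3/2); S_0(τ)=-283/64

y_0=-1 y_1=-4 y_2=3 y_3=-1
S(3/2) = -283/64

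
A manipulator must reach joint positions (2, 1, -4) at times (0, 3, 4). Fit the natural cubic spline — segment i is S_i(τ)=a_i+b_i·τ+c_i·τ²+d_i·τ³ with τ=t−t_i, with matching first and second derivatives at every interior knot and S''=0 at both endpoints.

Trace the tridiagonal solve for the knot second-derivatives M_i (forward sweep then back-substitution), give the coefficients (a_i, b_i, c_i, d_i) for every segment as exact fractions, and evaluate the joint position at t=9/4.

Δ: Δ0=-1/3, Δ1=-5
row 1: diag=8, rhs=-28; c'=1/8, d'=-7/2
back: M1=-7/2
M: M0=0, M1=-7/2, M2=0
seg 0: a=2, c=M0/2=0, d=(M1−M0)/(6·3)=-7/36, b=Δ0−h0·(2M0+M1)/6=17/12
seg 1: a=1, c=M1/2=-7/4, d=(M2−M1)/(6·1)=7/12, b=Δ1−h1·(2M1+M2)/6=-23/6
t_q=9/4 → seg 0, τ=9/4; S=2+17/12·τ+0·τ²+-7/36·τ³=761/256

  seg 0: a=2 b=17/12 c=0 d=-7/36
  seg 1: a=1 b=-23/6 c=-7/4 d=7/12
S(9/4) = 761/256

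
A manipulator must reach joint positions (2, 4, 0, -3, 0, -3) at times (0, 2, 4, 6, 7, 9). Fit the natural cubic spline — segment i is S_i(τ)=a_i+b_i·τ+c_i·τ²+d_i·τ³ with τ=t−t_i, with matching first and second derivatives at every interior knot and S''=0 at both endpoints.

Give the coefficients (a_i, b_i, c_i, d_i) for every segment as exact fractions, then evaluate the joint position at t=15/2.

Δ: Δ0=1, Δ1=-2, Δ2=-3/2, Δ3=3, Δ4=-3/2
row 1: diag=8, rhs=-18; c'=1/4, d'=-9/4
row 2: denom=8−2·1/4=15/2; d'=(3−2·-9/4)/(15/2)=1
row 3: denom=6−2·4/15=82/15; d'=(27−2·1)/(82/15)=375/82
row 4: denom=6−1·15/82=477/82; d'=(-27−1·375/82)/(477/82)=-863/159
back: M4=-863/159
back: M3=375/82−15/82·-863/159=295/53
back: M2=1−4/15·295/53=-77/159
back: M1=-9/4−1/4·-77/159=-677/318
M: M0=0, M1=-677/318, M2=-77/159, M3=295/53, M4=-863/159, M5=0
seg 0: a=2, c=M0/2=0, d=(M1−M0)/(6·2)=-677/3816, b=Δ0−h0·(2M0+M1)/6=1631/954
seg 1: a=4, c=M1/2=-677/636, d=(M2−M1)/(6·2)=523/3816, b=Δ1−h1·(2M1+M2)/6=-200/477
seg 2: a=0, c=M2/2=-77/318, d=(M3−M2)/(6·2)=481/954, b=Δ2−h2·(2M2+M3)/6=-2893/954
seg 3: a=-3, c=M3/2=295/106, d=(M4−M3)/(6·1)=-874/477, b=Δ3−h3·(2M3+M4)/6=1955/954
seg 4: a=0, c=M4/2=-863/318, d=(M5−M4)/(6·2)=863/1908, b=Δ4−h4·(2M4+M5)/6=2021/954
t_q=15/2 → seg 4, τ=1/2; S=0+2021/954·τ+-863/318·τ²+863/1908·τ³=2225/5088

  seg 0: a=2 b=1631/954 c=0 d=-677/3816
  seg 1: a=4 b=-200/477 c=-677/636 d=523/3816
  seg 2: a=0 b=-2893/954 c=-77/318 d=481/954
  seg 3: a=-3 b=1955/954 c=295/106 d=-874/477
  seg 4: a=0 b=2021/954 c=-863/318 d=863/1908
S(15/2) = 2225/5088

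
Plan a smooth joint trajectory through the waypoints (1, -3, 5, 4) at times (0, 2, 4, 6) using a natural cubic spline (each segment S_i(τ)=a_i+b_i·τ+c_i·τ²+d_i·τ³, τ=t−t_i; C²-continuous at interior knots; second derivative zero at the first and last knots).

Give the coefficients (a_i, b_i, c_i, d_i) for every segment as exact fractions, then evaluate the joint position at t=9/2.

  seg 0: a=1 b=-39/10 c=0 d=19/40
  seg 1: a=-3 b=9/5 c=57/20 d=-7/8
  seg 2: a=5 b=27/10 c=-12/5 d=2/5
S(9/2) = 29/5

Δ: Δ0=-2, Δ1=4, Δ2=-1/2
row 1: diag=8, rhs=36; c'=1/4, d'=9/2
row 2: denom=8−2·1/4=15/2; d'=(-27−2·9/2)/(15/2)=-24/5
back: M2=-24/5
back: M1=9/2−1/4·-24/5=57/10
M: M0=0, M1=57/10, M2=-24/5, M3=0
seg 0: a=1, c=M0/2=0, d=(M1−M0)/(6·2)=19/40, b=Δ0−h0·(2M0+M1)/6=-39/10
seg 1: a=-3, c=M1/2=57/20, d=(M2−M1)/(6·2)=-7/8, b=Δ1−h1·(2M1+M2)/6=9/5
seg 2: a=5, c=M2/2=-12/5, d=(M3−M2)/(6·2)=2/5, b=Δ2−h2·(2M2+M3)/6=27/10
t_q=9/2 → seg 2, τ=1/2; S=5+27/10·τ+-12/5·τ²+2/5·τ³=29/5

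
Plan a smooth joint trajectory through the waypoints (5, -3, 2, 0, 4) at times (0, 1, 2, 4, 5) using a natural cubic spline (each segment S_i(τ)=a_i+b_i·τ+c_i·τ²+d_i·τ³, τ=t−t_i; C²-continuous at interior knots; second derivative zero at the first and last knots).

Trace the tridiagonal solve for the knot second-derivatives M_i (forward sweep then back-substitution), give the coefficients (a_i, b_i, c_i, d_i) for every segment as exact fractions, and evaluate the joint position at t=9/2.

Δ: Δ0=-8, Δ1=5, Δ2=-1, Δ3=4
row 1: diag=4, rhs=78; c'=1/4, d'=39/2
row 2: denom=6−1·1/4=23/4; d'=(-36−1·39/2)/(23/4)=-222/23
row 3: denom=6−2·8/23=122/23; d'=(30−2·-222/23)/(122/23)=567/61
back: M3=567/61
back: M2=-222/23−8/23·567/61=-786/61
back: M1=39/2−1/4·-786/61=1386/61
M: M0=0, M1=1386/61, M2=-786/61, M3=567/61, M4=0
seg 0: a=5, c=M0/2=0, d=(M1−M0)/(6·1)=231/61, b=Δ0−h0·(2M0+M1)/6=-719/61
seg 1: a=-3, c=M1/2=693/61, d=(M2−M1)/(6·1)=-362/61, b=Δ1−h1·(2M1+M2)/6=-26/61
seg 2: a=2, c=M2/2=-393/61, d=(M3−M2)/(6·2)=451/244, b=Δ2−h2·(2M2+M3)/6=274/61
seg 3: a=0, c=M3/2=567/122, d=(M4−M3)/(6·1)=-189/122, b=Δ3−h3·(2M3+M4)/6=55/61
t_q=9/2 → seg 3, τ=1/2; S=0+55/61·τ+567/122·τ²+-189/122·τ³=1385/976

  seg 0: a=5 b=-719/61 c=0 d=231/61
  seg 1: a=-3 b=-26/61 c=693/61 d=-362/61
  seg 2: a=2 b=274/61 c=-393/61 d=451/244
  seg 3: a=0 b=55/61 c=567/122 d=-189/122
S(9/2) = 1385/976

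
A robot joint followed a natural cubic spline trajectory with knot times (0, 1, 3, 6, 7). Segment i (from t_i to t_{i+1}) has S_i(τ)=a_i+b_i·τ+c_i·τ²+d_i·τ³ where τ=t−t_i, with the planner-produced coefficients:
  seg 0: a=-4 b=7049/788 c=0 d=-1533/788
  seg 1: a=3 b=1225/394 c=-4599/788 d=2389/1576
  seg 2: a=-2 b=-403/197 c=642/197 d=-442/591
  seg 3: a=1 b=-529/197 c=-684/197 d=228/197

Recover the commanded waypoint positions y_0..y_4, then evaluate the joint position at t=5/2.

y_0=-4 y_1=3 y_2=-2 y_3=1 y_4=-4
S(5/2) = -4437/12608

y_0 = S_0(0) = a_0 = -4
y_1 = S_1(0) = a_1 = 3
y_2 = S_2(0) = a_2 = -2
y_3 = S_3(0) = a_3 = 1
y_4 = S_3(1) = -4
t_q=5/2 is in segment 1 (τ=3/2); S_1(τ)=-4437/12608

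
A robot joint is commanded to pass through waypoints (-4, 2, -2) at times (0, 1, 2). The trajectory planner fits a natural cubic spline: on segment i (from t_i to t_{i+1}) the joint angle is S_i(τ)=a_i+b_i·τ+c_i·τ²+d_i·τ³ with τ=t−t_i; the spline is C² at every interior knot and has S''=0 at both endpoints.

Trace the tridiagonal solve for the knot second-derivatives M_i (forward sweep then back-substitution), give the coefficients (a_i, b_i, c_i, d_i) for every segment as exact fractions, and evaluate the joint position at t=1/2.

  seg 0: a=-4 b=17/2 c=0 d=-5/2
  seg 1: a=2 b=1 c=-15/2 d=5/2
S(1/2) = -1/16

Δ: Δ0=6, Δ1=-4
row 1: diag=4, rhs=-60; c'=1/4, d'=-15
back: M1=-15
M: M0=0, M1=-15, M2=0
seg 0: a=-4, c=M0/2=0, d=(M1−M0)/(6·1)=-5/2, b=Δ0−h0·(2M0+M1)/6=17/2
seg 1: a=2, c=M1/2=-15/2, d=(M2−M1)/(6·1)=5/2, b=Δ1−h1·(2M1+M2)/6=1
t_q=1/2 → seg 0, τ=1/2; S=-4+17/2·τ+0·τ²+-5/2·τ³=-1/16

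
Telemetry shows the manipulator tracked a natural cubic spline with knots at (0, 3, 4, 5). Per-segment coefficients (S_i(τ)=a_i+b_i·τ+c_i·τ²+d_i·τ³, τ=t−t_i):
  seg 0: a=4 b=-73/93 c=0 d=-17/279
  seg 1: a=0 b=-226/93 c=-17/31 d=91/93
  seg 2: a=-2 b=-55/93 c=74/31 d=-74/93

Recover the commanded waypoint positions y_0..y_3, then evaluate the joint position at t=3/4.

y_0=4 y_1=0 y_2=-2 y_3=-1
S(3/4) = 6717/1984

y_0 = S_0(0) = a_0 = 4
y_1 = S_1(0) = a_1 = 0
y_2 = S_2(0) = a_2 = -2
y_3 = S_2(1) = -1
t_q=3/4 is in segment 0 (τ=3/4); S_0(τ)=6717/1984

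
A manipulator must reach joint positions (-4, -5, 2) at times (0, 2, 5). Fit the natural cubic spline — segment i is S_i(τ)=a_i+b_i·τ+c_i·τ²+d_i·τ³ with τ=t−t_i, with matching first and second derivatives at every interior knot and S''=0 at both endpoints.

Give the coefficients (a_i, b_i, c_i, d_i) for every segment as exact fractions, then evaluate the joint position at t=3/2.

  seg 0: a=-4 b=-16/15 c=0 d=17/120
  seg 1: a=-5 b=19/30 c=17/20 d=-17/180
S(3/2) = -1639/320

Δ: Δ0=-1/2, Δ1=7/3
row 1: diag=10, rhs=17; c'=3/10, d'=17/10
back: M1=17/10
M: M0=0, M1=17/10, M2=0
seg 0: a=-4, c=M0/2=0, d=(M1−M0)/(6·2)=17/120, b=Δ0−h0·(2M0+M1)/6=-16/15
seg 1: a=-5, c=M1/2=17/20, d=(M2−M1)/(6·3)=-17/180, b=Δ1−h1·(2M1+M2)/6=19/30
t_q=3/2 → seg 0, τ=3/2; S=-4+-16/15·τ+0·τ²+17/120·τ³=-1639/320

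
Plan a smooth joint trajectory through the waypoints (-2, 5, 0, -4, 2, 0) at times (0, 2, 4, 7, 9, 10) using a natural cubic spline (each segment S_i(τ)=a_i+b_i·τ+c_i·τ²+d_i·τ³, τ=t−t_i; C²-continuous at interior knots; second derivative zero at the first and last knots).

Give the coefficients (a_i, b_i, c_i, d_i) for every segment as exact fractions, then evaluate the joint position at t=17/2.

  seg 0: a=-2 b=3616/717 c=0 d=-2213/5736
  seg 1: a=5 b=593/1434 c=-2213/956 d=2461/5736
  seg 2: a=0 b=-2651/717 c=62/239 d=379/2151
  seg 3: a=-4 b=1876/717 c=441/239 d=-2371/2868
  seg 4: a=2 b=55/717 c=-1489/478 d=1489/1434
S(17/2) = 9837/7648

Δ: Δ0=7/2, Δ1=-5/2, Δ2=-4/3, Δ3=3, Δ4=-2
row 1: diag=8, rhs=-36; c'=1/4, d'=-9/2
row 2: denom=10−2·1/4=19/2; d'=(7−2·-9/2)/(19/2)=32/19
row 3: denom=10−3·6/19=172/19; d'=(26−3·32/19)/(172/19)=199/86
row 4: denom=6−2·19/86=239/43; d'=(-30−2·199/86)/(239/43)=-1489/239
back: M4=-1489/239
back: M3=199/86−19/86·-1489/239=882/239
back: M2=32/19−6/19·882/239=124/239
back: M1=-9/2−1/4·124/239=-2213/478
M: M0=0, M1=-2213/478, M2=124/239, M3=882/239, M4=-1489/239, M5=0
seg 0: a=-2, c=M0/2=0, d=(M1−M0)/(6·2)=-2213/5736, b=Δ0−h0·(2M0+M1)/6=3616/717
seg 1: a=5, c=M1/2=-2213/956, d=(M2−M1)/(6·2)=2461/5736, b=Δ1−h1·(2M1+M2)/6=593/1434
seg 2: a=0, c=M2/2=62/239, d=(M3−M2)/(6·3)=379/2151, b=Δ2−h2·(2M2+M3)/6=-2651/717
seg 3: a=-4, c=M3/2=441/239, d=(M4−M3)/(6·2)=-2371/2868, b=Δ3−h3·(2M3+M4)/6=1876/717
seg 4: a=2, c=M4/2=-1489/478, d=(M5−M4)/(6·1)=1489/1434, b=Δ4−h4·(2M4+M5)/6=55/717
t_q=17/2 → seg 3, τ=3/2; S=-4+1876/717·τ+441/239·τ²+-2371/2868·τ³=9837/7648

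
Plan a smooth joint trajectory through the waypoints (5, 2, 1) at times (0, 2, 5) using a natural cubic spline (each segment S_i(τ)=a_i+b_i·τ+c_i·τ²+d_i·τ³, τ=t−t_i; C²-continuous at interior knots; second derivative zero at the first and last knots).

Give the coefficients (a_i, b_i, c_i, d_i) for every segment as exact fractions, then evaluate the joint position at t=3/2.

Δ: Δ0=-3/2, Δ1=-1/3
row 1: diag=10, rhs=7; c'=3/10, d'=7/10
back: M1=7/10
M: M0=0, M1=7/10, M2=0
seg 0: a=5, c=M0/2=0, d=(M1−M0)/(6·2)=7/120, b=Δ0−h0·(2M0+M1)/6=-26/15
seg 1: a=2, c=M1/2=7/20, d=(M2−M1)/(6·3)=-7/180, b=Δ1−h1·(2M1+M2)/6=-31/30
t_q=3/2 → seg 0, τ=3/2; S=5+-26/15·τ+0·τ²+7/120·τ³=831/320

  seg 0: a=5 b=-26/15 c=0 d=7/120
  seg 1: a=2 b=-31/30 c=7/20 d=-7/180
S(3/2) = 831/320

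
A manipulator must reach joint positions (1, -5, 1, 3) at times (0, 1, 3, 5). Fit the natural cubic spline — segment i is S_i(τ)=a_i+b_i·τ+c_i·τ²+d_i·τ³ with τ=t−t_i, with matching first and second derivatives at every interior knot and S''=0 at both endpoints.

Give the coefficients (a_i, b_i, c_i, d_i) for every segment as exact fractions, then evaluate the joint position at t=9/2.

Δ: Δ0=-6, Δ1=3, Δ2=1
row 1: diag=6, rhs=54; c'=1/3, d'=9
row 2: denom=8−2·1/3=22/3; d'=(-12−2·9)/(22/3)=-45/11
back: M2=-45/11
back: M1=9−1/3·-45/11=114/11
M: M0=0, M1=114/11, M2=-45/11, M3=0
seg 0: a=1, c=M0/2=0, d=(M1−M0)/(6·1)=19/11, b=Δ0−h0·(2M0+M1)/6=-85/11
seg 1: a=-5, c=M1/2=57/11, d=(M2−M1)/(6·2)=-53/44, b=Δ1−h1·(2M1+M2)/6=-28/11
seg 2: a=1, c=M2/2=-45/22, d=(M3−M2)/(6·2)=15/44, b=Δ2−h2·(2M2+M3)/6=41/11
t_q=9/2 → seg 2, τ=3/2; S=1+41/11·τ+-45/22·τ²+15/44·τ³=1105/352

  seg 0: a=1 b=-85/11 c=0 d=19/11
  seg 1: a=-5 b=-28/11 c=57/11 d=-53/44
  seg 2: a=1 b=41/11 c=-45/22 d=15/44
S(9/2) = 1105/352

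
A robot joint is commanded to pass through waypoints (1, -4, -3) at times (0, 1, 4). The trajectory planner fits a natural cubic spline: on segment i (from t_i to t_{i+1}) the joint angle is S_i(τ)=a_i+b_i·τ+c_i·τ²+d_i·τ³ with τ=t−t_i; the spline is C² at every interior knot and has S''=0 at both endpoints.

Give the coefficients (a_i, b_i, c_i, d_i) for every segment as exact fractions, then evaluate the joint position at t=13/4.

Δ: Δ0=-5, Δ1=1/3
row 1: diag=8, rhs=32; c'=3/8, d'=4
back: M1=4
M: M0=0, M1=4, M2=0
seg 0: a=1, c=M0/2=0, d=(M1−M0)/(6·1)=2/3, b=Δ0−h0·(2M0+M1)/6=-17/3
seg 1: a=-4, c=M1/2=2, d=(M2−M1)/(6·3)=-2/9, b=Δ1−h1·(2M1+M2)/6=-11/3
t_q=13/4 → seg 1, τ=9/4; S=-4+-11/3·τ+2·τ²+-2/9·τ³=-149/32

  seg 0: a=1 b=-17/3 c=0 d=2/3
  seg 1: a=-4 b=-11/3 c=2 d=-2/9
S(13/4) = -149/32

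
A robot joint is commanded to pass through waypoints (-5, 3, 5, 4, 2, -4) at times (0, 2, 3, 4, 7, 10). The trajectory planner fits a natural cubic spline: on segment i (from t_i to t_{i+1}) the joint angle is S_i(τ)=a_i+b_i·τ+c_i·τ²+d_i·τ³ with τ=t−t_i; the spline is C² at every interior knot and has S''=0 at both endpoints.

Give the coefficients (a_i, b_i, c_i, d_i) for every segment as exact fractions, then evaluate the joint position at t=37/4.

Δ: Δ0=4, Δ1=2, Δ2=-1, Δ3=-2/3, Δ4=-2
row 1: diag=6, rhs=-12; c'=1/6, d'=-2
row 2: denom=4−1·1/6=23/6; d'=(-18−1·-2)/(23/6)=-96/23
row 3: denom=8−1·6/23=178/23; d'=(2−1·-96/23)/(178/23)=71/89
row 4: denom=12−3·69/178=1929/178; d'=(-8−3·71/89)/(1929/178)=-1850/1929
back: M4=-1850/1929
back: M3=71/89−69/178·-1850/1929=752/643
back: M2=-96/23−6/23·752/643=-2880/643
back: M1=-2−1/6·-2880/643=-806/643
M: M0=0, M1=-806/643, M2=-2880/643, M3=752/643, M4=-1850/1929, M5=0
seg 0: a=-5, c=M0/2=0, d=(M1−M0)/(6·2)=-403/3858, b=Δ0−h0·(2M0+M1)/6=8522/1929
seg 1: a=3, c=M1/2=-403/643, d=(M2−M1)/(6·1)=-1037/1929, b=Δ1−h1·(2M1+M2)/6=6104/1929
seg 2: a=5, c=M2/2=-1440/643, d=(M3−M2)/(6·1)=1816/1929, b=Δ2−h2·(2M2+M3)/6=575/1929
seg 3: a=4, c=M3/2=376/643, d=(M4−M3)/(6·3)=-2053/17361, b=Δ3−h3·(2M3+M4)/6=-2617/1929
seg 4: a=2, c=M4/2=-925/1929, d=(M5−M4)/(6·3)=925/17361, b=Δ4−h4·(2M4+M5)/6=-2008/1929
t_q=37/4 → seg 4, τ=9/4; S=2+-2008/1929·τ+-925/1929·τ²+925/17361·τ³=-89005/41152

  seg 0: a=-5 b=8522/1929 c=0 d=-403/3858
  seg 1: a=3 b=6104/1929 c=-403/643 d=-1037/1929
  seg 2: a=5 b=575/1929 c=-1440/643 d=1816/1929
  seg 3: a=4 b=-2617/1929 c=376/643 d=-2053/17361
  seg 4: a=2 b=-2008/1929 c=-925/1929 d=925/17361
S(37/4) = -89005/41152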